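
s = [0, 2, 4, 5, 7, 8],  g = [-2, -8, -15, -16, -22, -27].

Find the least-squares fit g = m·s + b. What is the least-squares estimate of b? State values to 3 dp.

b = -2.000

The normal equations are: 158·m + 26·b = -526;  26·m + 6·b = -90.
(Σs·s = 158, Σs = 26, Σ1 = 6, Σs·g = -526, Σg = -90.)
Δ = 158·6 − 26² = 272.
m = ((-526)·6 − 26·(-90))/272 = -3; b = (158·(-90) − 26·(-526))/272 = -2.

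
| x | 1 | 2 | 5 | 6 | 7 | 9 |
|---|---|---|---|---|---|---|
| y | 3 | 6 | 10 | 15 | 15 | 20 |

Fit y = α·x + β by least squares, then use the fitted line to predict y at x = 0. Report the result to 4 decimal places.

The normal system AᵀA·[α, β]ᵀ = Aᵀy is [[196, 30]; [30, 6]]·[α, β]ᵀ = [440, 69]ᵀ.
Determinant 196·6 − 30² = 276.
α = (440·6 − 30·69)/276 = 95/46; β = (196·69 − 30·440)/276 = 27/23.
At x = 0: ŷ = (95/46)·(0) + (27/23)·(1) = 27/23.

ŷ = 1.1739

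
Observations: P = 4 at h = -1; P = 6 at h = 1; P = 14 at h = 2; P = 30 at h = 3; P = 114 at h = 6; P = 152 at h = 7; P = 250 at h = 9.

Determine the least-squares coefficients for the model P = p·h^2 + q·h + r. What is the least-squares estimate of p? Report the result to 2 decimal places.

p = 3.01

Sums needed: Σh^2·h^2 = 10357, Σh^2·h = 1323, Σh^2 = 181, Σh·h = 181, Σh = 27, Σ1 = 7.
And Σh^2·P = 32138, Σh·P = 4118, ΣP = 570.
MᵀM·[p, q, r]ᵀ = MᵀP becomes [[10357, 1323, 181]; [1323, 181, 27]; [181, 27, 7]]·[p, q, r]ᵀ = [32138, 4118, 570]ᵀ.
Inverting the 3×3 Gram matrix, [p, q, r]ᵀ = [15083/5016, 881/1672, 1031/627]ᵀ.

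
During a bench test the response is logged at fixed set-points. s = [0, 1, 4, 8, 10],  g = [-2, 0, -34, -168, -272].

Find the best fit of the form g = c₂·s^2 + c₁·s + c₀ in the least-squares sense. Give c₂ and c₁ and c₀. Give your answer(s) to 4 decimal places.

c₂ = -3.1571, c₁ = 4.5181, c₀ = -1.6955

From the data, Σs^2·s^2 = 14353, Σs^2·s = 1577, Σs^2 = 181, Σs·s = 181, Σs = 23, Σ1 = 5.
Moment sums: Σs^2·g = -38496, Σs·g = -4200, Σg = -476.
Normal equations: [[14353, 1577, 181]; [1577, 181, 23]; [181, 23, 5]]·[c₂, c₁, c₀]ᵀ = [-38496, -4200, -476]ᵀ.
Row-reducing yields c₂ = -42738/13537, c₁ = 61162/13537, c₀ = -22952/13537.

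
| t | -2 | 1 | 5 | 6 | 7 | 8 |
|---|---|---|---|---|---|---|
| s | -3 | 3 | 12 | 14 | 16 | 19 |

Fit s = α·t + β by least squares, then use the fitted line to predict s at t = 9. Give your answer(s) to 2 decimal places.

Compute the Gram sums: Σt·t = 179, Σt = 25, Σ1 = 6.
Right-hand side: Σt·s = 417, Σs = 61.
So XᵀX·[α, β]ᵀ = Xᵀs: [[179, 25]; [25, 6]]·[α, β]ᵀ = [417, 61]ᵀ.
det = 179·6 − 25² = 449.
α = (417·6 − 25·61)/449 = 977/449; β = (179·61 − 25·417)/449 = 494/449.
At t = 9: ŝ = (977/449)·(9) + (494/449)·(1) = 9287/449.

ŝ = 20.68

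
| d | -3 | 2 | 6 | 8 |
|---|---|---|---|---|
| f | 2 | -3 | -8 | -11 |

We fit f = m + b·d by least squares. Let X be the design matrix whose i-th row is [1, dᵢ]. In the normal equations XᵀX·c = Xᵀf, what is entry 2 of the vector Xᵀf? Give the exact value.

Entry 2 ↔ basis d, so (Xᵀf)_{2} = Σᵢ (d)·fᵢ = (-3)·(2) + (2)·(-3) + (6)·(-8) + (8)·(-11) = -148.

-148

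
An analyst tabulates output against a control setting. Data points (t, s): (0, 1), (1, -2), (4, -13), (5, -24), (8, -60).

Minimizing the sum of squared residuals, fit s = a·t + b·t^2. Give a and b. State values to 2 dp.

Normal-equation sums: Σt·t = 106, Σt·t^2 = 702, Σt^2·t^2 = 4978.
Right-hand side: Σt·s = -654, Σt^2·s = -4650.
Δ = 106·4978 − 702² = 34864.
a = ((-654)·4978 − 702·(-4650))/34864 = 543/2179; b = (106·(-4650) − 702·(-654))/34864 = -2112/2179.

a = 0.25, b = -0.97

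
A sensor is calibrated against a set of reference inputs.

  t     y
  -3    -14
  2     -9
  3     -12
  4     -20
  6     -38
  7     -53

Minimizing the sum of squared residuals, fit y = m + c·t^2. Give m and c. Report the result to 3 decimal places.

m = -4.438, c = -0.970

Sums needed: Σ1 = 6, Σt^2 = 123, Σt^2·t^2 = 4131.
For Mᵀy: Σy = -146, Σt^2·y = -4555.
So MᵀM·[m, c]ᵀ = Mᵀy: [[6, 123]; [123, 4131]]·[m, c]ᵀ = [-146, -4555]ᵀ.
Eliminating c: 4131·(row 1) − 123·(row 2) gives 9657·m = 4131·(-146) − 123·(-4555) = -42861, so m = -14287/3219.
Then c = ((-4555) − 123·(-14287/3219))/4131 = -3124/3219.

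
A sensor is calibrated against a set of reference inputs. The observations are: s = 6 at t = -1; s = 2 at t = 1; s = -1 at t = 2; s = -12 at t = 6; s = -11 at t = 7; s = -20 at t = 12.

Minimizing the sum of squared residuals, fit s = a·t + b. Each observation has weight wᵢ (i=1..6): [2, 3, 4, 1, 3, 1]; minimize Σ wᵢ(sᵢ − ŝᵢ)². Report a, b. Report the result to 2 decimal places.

Setting ∂/∂a … = 0 gives: 348·a + 48·b = -557;  48·a + 14·b = -51.
(Σwᵢ·t·t = 348, Σwᵢ·t = 48, Σwᵢ·1 = 14, Σwᵢ·t·s = -557, Σwᵢ·s = -51.)
Determinant 348·14 − 48² = 2568.
a = ((-557)·14 − 48·(-51))/2568 = -25/12; b = (348·(-51) − 48·(-557))/2568 = 7/2.

a = -2.08, b = 3.50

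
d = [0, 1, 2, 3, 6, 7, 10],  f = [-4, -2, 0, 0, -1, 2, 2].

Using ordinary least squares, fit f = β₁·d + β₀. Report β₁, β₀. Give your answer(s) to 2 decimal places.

Forming XᵀX = [[199, 29]; [29, 7]] and Xᵀf = [26, -3]ᵀ gives XᵀX·[β₁, β₀]ᵀ = Xᵀf.
Δ = 199·7 − 29² = 552.
β₁ = (26·7 − 29·(-3))/552 = 269/552; β₀ = (199·(-3) − 29·26)/552 = -1351/552.

β₁ = 0.49, β₀ = -2.45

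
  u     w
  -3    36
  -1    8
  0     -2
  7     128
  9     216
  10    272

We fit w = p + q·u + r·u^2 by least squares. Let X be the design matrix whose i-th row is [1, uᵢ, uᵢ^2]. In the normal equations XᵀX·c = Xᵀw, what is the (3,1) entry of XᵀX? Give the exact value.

240

Row 3 ↔ basis u^2, column 1 ↔ basis 1, so (XᵀX)_{3,1} = Σᵢ u^2 = (9)·(1) + (1)·(1) + (0)·(1) + (49)·(1) + (81)·(1) + (100)·(1) = 240.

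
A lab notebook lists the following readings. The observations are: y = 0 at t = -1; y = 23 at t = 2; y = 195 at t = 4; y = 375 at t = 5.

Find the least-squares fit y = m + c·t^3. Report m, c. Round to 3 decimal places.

m = 1.558, c = 2.994

Normal-equation sums: Σ1 = 4, Σt^3 = 196, Σt^3·t^3 = 19786.
For Xᵀy: Σy = 593, Σt^3·y = 59539.
So XᵀX·[m, c]ᵀ = Xᵀy: [[4, 196]; [196, 19786]]·[m, c]ᵀ = [593, 59539]ᵀ.
det = 4·19786 − 196² = 40728.
m = (593·19786 − 196·59539)/40728 = 31727/20364; c = (4·59539 − 196·593)/40728 = 15241/5091.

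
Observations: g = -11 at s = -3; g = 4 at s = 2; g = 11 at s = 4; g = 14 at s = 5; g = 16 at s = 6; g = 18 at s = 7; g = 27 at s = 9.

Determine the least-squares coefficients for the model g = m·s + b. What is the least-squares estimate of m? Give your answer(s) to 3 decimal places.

m = 3.078

From the data, Σs·s = 220, Σs = 30, Σ1 = 7.
For Xᵀg: Σs·g = 620, Σg = 79.
XᵀX·[m, b]ᵀ = Xᵀg becomes [[220, 30]; [30, 7]]·[m, b]ᵀ = [620, 79]ᵀ.
Δ = 220·7 − 30² = 640.
m = (620·7 − 30·79)/640 = 197/64; b = (220·79 − 30·620)/640 = -61/32.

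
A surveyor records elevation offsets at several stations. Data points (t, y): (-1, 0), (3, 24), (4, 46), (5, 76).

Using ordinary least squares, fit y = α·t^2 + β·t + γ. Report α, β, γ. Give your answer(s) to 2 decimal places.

α = 3.35, β = -0.78, γ = -4.11

Sums needed: Σt^2·t^2 = 963, Σt^2·t = 215, Σt^2 = 51, Σt·t = 51, Σt = 11, Σ1 = 4.
And Σt^2·y = 2852, Σt·y = 636, Σy = 146.
Inverting the 3×3 Gram matrix, [α, β, γ]ᵀ = [1512/451, -350/451, -1854/451]ᵀ.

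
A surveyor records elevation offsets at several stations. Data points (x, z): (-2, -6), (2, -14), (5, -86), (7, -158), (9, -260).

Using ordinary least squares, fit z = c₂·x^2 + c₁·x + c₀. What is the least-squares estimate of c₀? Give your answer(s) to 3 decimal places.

Setting ∂/∂c₂ … = 0 gives: 9619·c₂ + 1197·c₁ + 163·c₀ = -31032;  1197·c₂ + 163·c₁ + 21·c₀ = -3892;  163·c₂ + 21·c₁ + 5·c₀ = -524.
(Σx^2·x^2 = 9619, Σx^2·x = 1197, Σx^2 = 163, Σx·x = 163, Σx = 21, Σ1 = 5, Σx^2·z = -31032, Σx·z = -3892, Σz = -524.)
Row-reducing yields c₂ = -110537/37172, c₁ = -83237/37172, c₀ = 14369/9293.

c₀ = 1.546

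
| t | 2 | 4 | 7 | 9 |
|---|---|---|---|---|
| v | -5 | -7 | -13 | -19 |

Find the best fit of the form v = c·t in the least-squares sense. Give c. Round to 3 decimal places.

Sums needed: Σt·t = 150.
Right-hand side: Σt·v = -300.
MᵀM·[c]ᵀ = Mᵀv becomes [[150]]·[c]ᵀ = [-300]ᵀ.
c = (-300)/150 = -2.

c = -2.000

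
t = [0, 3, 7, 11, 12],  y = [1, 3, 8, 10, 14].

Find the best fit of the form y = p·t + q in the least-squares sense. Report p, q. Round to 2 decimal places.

p = 1.00, q = 0.59

Forming MᵀM = [[323, 33]; [33, 5]] and Mᵀy = [343, 36]ᵀ gives MᵀM·[p, q]ᵀ = Mᵀy.
Determinant 323·5 − 33² = 526.
p = (343·5 − 33·36)/526 = 527/526; q = (323·36 − 33·343)/526 = 309/526.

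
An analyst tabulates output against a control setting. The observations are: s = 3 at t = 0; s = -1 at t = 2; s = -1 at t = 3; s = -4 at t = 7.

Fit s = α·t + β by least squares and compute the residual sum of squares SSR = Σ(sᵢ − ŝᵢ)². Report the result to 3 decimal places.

SSR = 2.596

Normal-equation sums: Σt·t = 62, Σt = 12, Σ1 = 4.
Moment sums: Σt·s = -33, Σs = -3.
Eliminating β: 4·(row 1) − 12·(row 2) gives 104·α = 4·(-33) − 12·(-3) = -96, so α = -12/13.
Then β = ((-3) − 12·(-12/13))/4 = 105/52.
Residuals: 51/52, -61/52, -1/4, 23/52; SSR = 135/52.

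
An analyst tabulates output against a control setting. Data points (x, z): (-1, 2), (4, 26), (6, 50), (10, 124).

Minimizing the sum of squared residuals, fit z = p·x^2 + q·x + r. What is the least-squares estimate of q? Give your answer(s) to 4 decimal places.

From the data, Σx^2·x^2 = 11553, Σx^2·x = 1279, Σx^2 = 153, Σx·x = 153, Σx = 19, Σ1 = 4.
For Mᵀz: Σx^2·z = 14618, Σx·z = 1642, Σz = 202.
MᵀM·[p, q, r]ᵀ = Mᵀz becomes [[11553, 1279, 153]; [1279, 153, 19]; [153, 19, 4]]·[p, q, r]ᵀ = [14618, 1642, 202]ᵀ.
Solving the 3×3 system (Gaussian elimination) gives p = 55531/52742, q = 84931/52742, r = 67994/26371.

q = 1.6103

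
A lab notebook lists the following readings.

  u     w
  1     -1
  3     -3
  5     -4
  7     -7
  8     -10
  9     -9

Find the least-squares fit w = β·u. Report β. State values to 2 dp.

β = -1.05

Compute the Gram sums: Σu·u = 229.
And Σu·w = -240.
Normal equations: [[229]]·[β]ᵀ = [-240]ᵀ.
Hence β = -240 / 229 ≈ -1.04803.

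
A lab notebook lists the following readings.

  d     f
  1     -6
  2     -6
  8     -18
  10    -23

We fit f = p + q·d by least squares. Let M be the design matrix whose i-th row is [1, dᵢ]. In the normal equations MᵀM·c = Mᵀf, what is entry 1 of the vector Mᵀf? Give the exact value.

Entry 1 ↔ basis 1, so (Mᵀf)_{1} = Σᵢ fᵢ = (1)·(-6) + (1)·(-6) + (1)·(-18) + (1)·(-23) = -53.

-53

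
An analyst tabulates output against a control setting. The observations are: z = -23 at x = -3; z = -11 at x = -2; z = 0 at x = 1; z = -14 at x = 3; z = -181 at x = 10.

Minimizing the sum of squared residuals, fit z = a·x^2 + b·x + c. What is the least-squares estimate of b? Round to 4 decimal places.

AᵀA·[a, b, c]ᵀ = Aᵀz reads: 10179·a + 993·b + 123·c = -18477;  993·a + 123·b + 9·c = -1761;  123·a + 9·b + 5·c = -229.
Row-reducing yields a = -45967/23416, b = 36373/23416, c = -892/2927.

b = 1.5533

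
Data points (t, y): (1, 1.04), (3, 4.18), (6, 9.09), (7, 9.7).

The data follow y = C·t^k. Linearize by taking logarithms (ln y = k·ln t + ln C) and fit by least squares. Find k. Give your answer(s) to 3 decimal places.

k = 1.169

Taking logs, ln y = k·ln t + ln C, so regress ln y on ln t.
Σln t = 4.8363, Σ(ln t)² = 8.2039, Σln y = 5.9488, Σln t·ln y = 9.9474.
Equations: 8.2039·k + 4.8363·ln C = 9.9474;  4.8363·k + 4·ln C = 5.9488.
Solving (det = 9.4260): k = 1.16905, ln C = 0.07374.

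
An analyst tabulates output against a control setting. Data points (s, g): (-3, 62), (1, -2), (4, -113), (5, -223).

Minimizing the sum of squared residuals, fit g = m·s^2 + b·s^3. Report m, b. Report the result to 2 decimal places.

m = 0.92, b = -1.98

The normal system AᵀA·[m, b]ᵀ = Aᵀg is [[963, 3907]; [3907, 20451]]·[m, b]ᵀ = [-6827, -36783]ᵀ.
Determinant 963·20451 − 3907² = 4429664.
m = ((-6827)·20451 − 3907·(-36783))/4429664 = 1023051/1107416; b = (963·(-36783) − 3907·(-6827))/4429664 = -2187235/1107416.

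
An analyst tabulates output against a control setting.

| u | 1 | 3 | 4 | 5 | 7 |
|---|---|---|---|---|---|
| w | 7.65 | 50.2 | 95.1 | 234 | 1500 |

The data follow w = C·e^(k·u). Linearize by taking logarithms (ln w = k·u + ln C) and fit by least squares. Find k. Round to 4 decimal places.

Let Y = ln w. Fitting Y = k·u + ln C by least squares:
Σu = 20.0000, Σ(u)² = 100.0000, Σln w = 23.2742, Σu·ln w = 110.4716.
Equations: 100.0000·k + 20.0000·ln C = 110.4716;  20.0000·k + 5·ln C = 23.2742.
Slope k = (n·Σu·ln w − Σu·Σln w)/(n·Σ(u)² − (Σu)²) = (5·110.4716 − 20.0000·23.2742)/100.0000 = 0.86874; ln C = (Σln w − k·Σu)/n = 1.17987.

k = 0.8687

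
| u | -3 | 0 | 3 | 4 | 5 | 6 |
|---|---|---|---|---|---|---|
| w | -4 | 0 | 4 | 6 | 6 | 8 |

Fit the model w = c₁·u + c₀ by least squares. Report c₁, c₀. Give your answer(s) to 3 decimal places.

Normal-equation sums: Σu·u = 95, Σu = 15, Σ1 = 6.
For Xᵀw: Σu·w = 126, Σw = 20.
det = 95·6 − 15² = 345.
c₁ = (126·6 − 15·20)/345 = 152/115; c₀ = (95·20 − 15·126)/345 = 2/69.

c₁ = 1.322, c₀ = 0.029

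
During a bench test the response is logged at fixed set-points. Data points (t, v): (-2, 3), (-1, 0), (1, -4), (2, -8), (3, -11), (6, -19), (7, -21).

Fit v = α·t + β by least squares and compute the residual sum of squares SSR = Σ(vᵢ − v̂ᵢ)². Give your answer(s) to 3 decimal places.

SSR = 1.831

Compute the Gram sums: Σt·t = 104, Σt = 16, Σ1 = 7.
Right-hand side: Σt·v = -320, Σv = -60.
Normal equations: [[104, 16]; [16, 7]]·[α, β]ᵀ = [-320, -60]ᵀ.
Eliminating β: 7·(row 1) − 16·(row 2) gives 472·α = 7·(-320) − 16·(-60) = -1280, so α = -160/59.
Then β = ((-60) − 16·(-160/59))/7 = -140/59.
Residuals: -3/59, -20/59, 64/59, -12/59, -29/59, -21/59, 21/59; SSR = 108/59.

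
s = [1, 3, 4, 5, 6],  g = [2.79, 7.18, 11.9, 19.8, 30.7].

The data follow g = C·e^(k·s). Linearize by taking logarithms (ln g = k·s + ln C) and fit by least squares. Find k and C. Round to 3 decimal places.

With ln gᵢ as the transformed response and sᵢ as the regressor:
Over the data: Σs = 19.0000, Σ(s)² = 87.0000, Σln g = 11.8838, Σs·ln g = 52.3201.
Normal system: [[87.0000, 19.0000]; [19.0000, 5]]·[k, ln C]ᵀ = [52.3201, 11.8838]ᵀ.
Δ = 87.0000·5 − (19.0000)² = 74.0000; k = (52.3201·5 − 19.0000·11.8838)/74.0000 = 0.48389, ln C = (87.0000·11.8838 − 19.0000·52.3201)/74.0000 = 0.53799, so C = exp(0.53799) = 1.71256.

k = 0.484, C = 1.713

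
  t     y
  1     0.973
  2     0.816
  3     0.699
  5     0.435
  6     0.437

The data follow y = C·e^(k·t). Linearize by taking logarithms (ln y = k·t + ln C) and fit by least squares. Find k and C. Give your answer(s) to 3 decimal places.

Taking logs, ln y = k·t + ln C, so regress ln y on t.
Σt = 17.0000, Σ(t)² = 75.0000, Σln y = -2.2490, Σt·ln y = -10.6373.
Normal system: [[75.0000, 17.0000]; [17.0000, 5]]·[k, ln C]ᵀ = [-10.6373, -2.2490]ᵀ.
Solving (det = 86.0000): k = -0.17387, ln C = 0.14135, so C = exp(0.14135) = 1.15183.

k = -0.174, C = 1.152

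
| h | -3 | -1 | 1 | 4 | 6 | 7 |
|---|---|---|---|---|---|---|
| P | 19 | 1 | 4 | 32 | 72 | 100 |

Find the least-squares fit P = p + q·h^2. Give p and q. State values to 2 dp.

p = 0.35, q = 2.02

Forming XᵀX = [[6, 112]; [112, 4036]] and XᵀP = [228, 8180]ᵀ gives XᵀX·[p, q]ᵀ = XᵀP.
Determinant 6·4036 − 112² = 11672.
p = (228·4036 − 112·8180)/11672 = 506/1459; q = (6·8180 − 112·228)/11672 = 2943/1459.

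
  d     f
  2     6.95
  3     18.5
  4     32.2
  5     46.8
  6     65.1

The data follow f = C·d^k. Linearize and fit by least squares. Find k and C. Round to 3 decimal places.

k = 2.020, C = 1.845

Taking logs, ln f = k·ln d + ln C, so regress ln f on ln d.
Over the data: Σln d = 6.5793, Σ(ln d)² = 9.4099, Σln f = 16.3503, Σln d·ln f = 23.0345.
Normal system: [[9.4099, 6.5793]; [6.5793, 5]]·[k, ln C]ᵀ = [23.0345, 16.3503]ᵀ.
Solving (det = 3.7630): k = 2.01958, ln C = 0.61259, so C = exp(0.61259) = 1.84520.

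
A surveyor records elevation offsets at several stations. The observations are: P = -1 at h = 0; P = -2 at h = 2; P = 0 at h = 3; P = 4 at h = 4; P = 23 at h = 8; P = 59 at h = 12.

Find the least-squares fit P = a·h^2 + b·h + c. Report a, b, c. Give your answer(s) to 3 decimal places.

From the data, Σh^2·h^2 = 25185, Σh^2·h = 2339, Σh^2 = 237, Σh·h = 237, Σh = 29, Σ1 = 6.
And Σh^2·P = 10024, Σh·P = 904, ΣP = 83.
So XᵀX·[a, b, c]ᵀ = XᵀP: [[25185, 2339, 237]; [2339, 237, 29]; [237, 29, 6]]·[a, b, c]ᵀ = [10024, 904, 83]ᵀ.
Solving the 3×3 system (Gaussian elimination) gives a = 22739/46200, b = -1223/1400, c = -4573/3300.

a = 0.492, b = -0.874, c = -1.386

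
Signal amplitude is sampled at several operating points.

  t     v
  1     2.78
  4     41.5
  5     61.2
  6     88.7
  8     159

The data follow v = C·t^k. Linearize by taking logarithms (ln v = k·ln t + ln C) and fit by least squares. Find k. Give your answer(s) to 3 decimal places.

Linearized form: ln v = k·ln t + ln C. From the 5 transformed points,
Σln t = 6.8669, Σ(ln t)² = 12.0466, Σln v = 18.4165, Σln t·ln v = 30.3634.
Equations: 12.0466·k + 6.8669·ln C = 30.3634;  6.8669·k + 5·ln C = 18.4165.
Δ = 12.0466·5 − (6.8669)² = 13.0781; k = (30.3634·5 − 6.8669·18.4165)/13.0781 = 1.93852, ln C = (12.0466·18.4165 − 6.8669·30.3634)/13.0781 = 1.02095.

k = 1.939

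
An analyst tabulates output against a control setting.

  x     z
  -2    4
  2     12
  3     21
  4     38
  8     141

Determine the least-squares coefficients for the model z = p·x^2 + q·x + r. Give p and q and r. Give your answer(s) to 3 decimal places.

p = 2.009, q = 1.621, r = -0.631

Setting ∂/∂p … = 0 gives: 4465·p + 603·q + 97·r = 9885;  603·p + 97·q + 15·r = 1359;  97·p + 15·q + 5·r = 216.
Row-reducing yields p = 7143/3556, q = 74925/46228, r = -2085/3302.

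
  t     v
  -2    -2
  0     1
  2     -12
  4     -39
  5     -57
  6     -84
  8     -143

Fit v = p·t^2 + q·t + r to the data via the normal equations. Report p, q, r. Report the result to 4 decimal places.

Sums needed: Σt^2·t^2 = 6305, Σt^2·t = 917, Σt^2 = 149, Σt·t = 149, Σt = 23, Σ1 = 7.
Moment sums: Σt^2·v = -14281, Σt·v = -2109, Σv = -336.
AᵀA·[p, q, r]ᵀ = Aᵀv becomes [[6305, 917, 149]; [917, 149, 23]; [149, 23, 7]]·[p, q, r]ᵀ = [-14281, -2109, -336]ᵀ.
Inverting the 3×3 Gram matrix, [p, q, r]ᵀ = [-328673/165858, -32441/15078, 34561/27643]ᵀ.

p = -1.9817, q = -2.1515, r = 1.2503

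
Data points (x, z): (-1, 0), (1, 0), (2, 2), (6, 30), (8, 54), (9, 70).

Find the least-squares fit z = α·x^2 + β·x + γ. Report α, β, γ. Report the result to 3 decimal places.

Sums needed: Σx^2·x^2 = 11971, Σx^2·x = 1465, Σx^2 = 187, Σx·x = 187, Σx = 25, Σ1 = 6.
Moment sums: Σx^2·z = 10214, Σx·z = 1246, Σz = 156.
Row-reducing yields α = 51851/57696, β = -14177/57696, γ = -2369/2404.

α = 0.899, β = -0.246, γ = -0.985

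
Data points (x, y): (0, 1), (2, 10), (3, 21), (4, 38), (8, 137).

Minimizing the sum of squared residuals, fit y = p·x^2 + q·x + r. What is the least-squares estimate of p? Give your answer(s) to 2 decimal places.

p = 2.01

Normal-equation sums: Σx^2·x^2 = 4449, Σx^2·x = 611, Σx^2 = 93, Σx·x = 93, Σx = 17, Σ1 = 5.
Right-hand side: Σx^2·y = 9605, Σx·y = 1331, Σy = 207.
Solving the 3×3 system (Gaussian elimination) gives p = 2008/1001, q = 1019/1001, r = 628/1001.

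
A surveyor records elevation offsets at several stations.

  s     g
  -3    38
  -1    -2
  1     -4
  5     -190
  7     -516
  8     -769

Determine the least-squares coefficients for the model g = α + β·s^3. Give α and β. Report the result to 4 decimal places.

α = -2.8170, β = -1.4964

Entries of XᵀX: Σ1 = 6, Σs^3 = 953, Σs^3·s^3 = 396149.
Moment sums: Σg = -1443, Σs^3·g = -595494.
So XᵀX·[α, β]ᵀ = Xᵀg: [[6, 953]; [953, 396149]]·[α, β]ᵀ = [-1443, -595494]ᵀ.
Δ = 6·396149 − 953² = 1468685.
α = ((-1443)·396149 − 953·(-595494))/1468685 = -827445/293737; β = (6·(-595494) − 953·(-1443))/1468685 = -439557/293737.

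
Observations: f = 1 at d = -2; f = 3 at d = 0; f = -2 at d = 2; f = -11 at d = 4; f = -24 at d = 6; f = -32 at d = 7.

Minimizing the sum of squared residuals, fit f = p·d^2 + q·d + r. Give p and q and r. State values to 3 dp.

From the data, Σd^2·d^2 = 3985, Σd^2·d = 623, Σd^2 = 109, Σd·d = 109, Σd = 17, Σ1 = 6.
For Xᵀf: Σd^2·f = -2612, Σd·f = -418, Σf = -65.
So XᵀX·[p, q, r]ᵀ = Xᵀf: [[3985, 623, 109]; [623, 109, 17]; [109, 17, 6]]·[p, q, r]ᵀ = [-2612, -418, -65]ᵀ.
Inverting the 3×3 Gram matrix, [p, q, r]ᵀ = [-680/1163, -4793/5815, 12351/5815]ᵀ.

p = -0.585, q = -0.824, r = 2.124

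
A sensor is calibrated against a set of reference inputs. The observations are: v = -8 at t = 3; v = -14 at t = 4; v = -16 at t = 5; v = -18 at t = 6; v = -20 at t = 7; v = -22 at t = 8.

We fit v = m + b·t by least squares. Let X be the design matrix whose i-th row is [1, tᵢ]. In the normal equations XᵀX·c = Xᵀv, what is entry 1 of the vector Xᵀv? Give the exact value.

-98

Entry 1 ↔ basis 1, so (Xᵀv)_{1} = Σᵢ vᵢ = (1)·(-8) + (1)·(-14) + (1)·(-16) + (1)·(-18) + (1)·(-20) + (1)·(-22) = -98.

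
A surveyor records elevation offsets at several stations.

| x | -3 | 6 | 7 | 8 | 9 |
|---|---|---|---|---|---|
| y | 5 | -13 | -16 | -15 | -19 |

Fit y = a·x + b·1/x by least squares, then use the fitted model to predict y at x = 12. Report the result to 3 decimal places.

The normal equations are: 239·a + 5·b = -496;  5·a + (47569/254016)·b = -5093/504.
(Σx·x = 239, Σx·1/x = 5, Σ1/x·1/x = 47569/254016, Σx·y = -496, Σ1/x·y = -5093/504.)
Eliminating b: (47569/254016)·(row 1) − 5·(row 2) gives (5018591/254016)·a = (47569/254016)·(-496) − 5·(-5093/504) = -1344983/31752, so a = -10759864/5018591.
Then b = ((-5093/504) − 5·(-10759864/5018591))/(47569/254016) = 16477272/5018591.
At x = 12: ŷ = (-10759864/5018591)·(12) + (16477272/5018591)·(1/12) = -127745262/5018591.

ŷ = -25.454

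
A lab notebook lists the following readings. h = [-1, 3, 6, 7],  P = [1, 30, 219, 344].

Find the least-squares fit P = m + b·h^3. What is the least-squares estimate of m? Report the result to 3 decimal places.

m = 2.703

Setting ∂/∂m … = 0 gives: 4·m + 585·b = 594;  585·m + 165035·b = 166105.
(Σ1 = 4, Σh^3 = 585, Σh^3·h^3 = 165035, ΣP = 594, Σh^3·P = 166105.)
Eliminating b: 165035·(row 1) − 585·(row 2) gives 317915·m = 165035·594 − 585·166105 = 859365, so m = 13221/4891.
Then b = (166105 − 585·(13221/4891))/165035 = 63386/63583.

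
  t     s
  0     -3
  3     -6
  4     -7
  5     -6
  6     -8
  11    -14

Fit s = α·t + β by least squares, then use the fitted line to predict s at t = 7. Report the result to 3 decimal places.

ŝ = -9.451

XᵀX·[α, β]ᵀ = Xᵀs reads: 207·α + 29·β = -278;  29·α + 6·β = -44.
(Σt·t = 207, Σt = 29, Σ1 = 6, Σt·s = -278, Σs = -44.)
det = 207·6 − 29² = 401.
α = ((-278)·6 − 29·(-44))/401 = -392/401; β = (207·(-44) − 29·(-278))/401 = -1046/401.
At t = 7: ŝ = (-392/401)·(7) + (-1046/401)·(1) = -3790/401.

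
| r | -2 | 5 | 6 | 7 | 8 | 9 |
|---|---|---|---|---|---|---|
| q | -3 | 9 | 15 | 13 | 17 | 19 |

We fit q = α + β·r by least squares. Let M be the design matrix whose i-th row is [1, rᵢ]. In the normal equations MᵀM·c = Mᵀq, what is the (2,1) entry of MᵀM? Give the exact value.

Row 2 ↔ basis r, column 1 ↔ basis 1, so (MᵀM)_{2,1} = Σᵢ r = (-2)·(1) + (5)·(1) + (6)·(1) + (7)·(1) + (8)·(1) + (9)·(1) = 33.

33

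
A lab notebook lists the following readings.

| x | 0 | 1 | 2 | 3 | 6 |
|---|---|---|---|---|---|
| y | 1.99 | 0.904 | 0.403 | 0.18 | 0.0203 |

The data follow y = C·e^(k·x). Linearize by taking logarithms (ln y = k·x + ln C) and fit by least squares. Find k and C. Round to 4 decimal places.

k = -0.7644, C = 1.9114

With ln yᵢ as the transformed response and xᵢ as the regressor:
Σx = 12.0000, Σ(x)² = 50.0000, Σln y = -5.9335, Σx·ln y = -30.4458.
Normal system: [[50.0000, 12.0000]; [12.0000, 5]]·[k, ln C]ᵀ = [-30.4458, -5.9335]ᵀ.
Slope k = (n·Σx·ln y − Σx·Σln y)/(n·Σ(x)² − (Σx)²) = (5·-30.4458 − 12.0000·-5.9335)/106.0000 = -0.76440; ln C = (Σln y − k·Σx)/n = 0.64785, so C = exp(0.64785) = 1.91143.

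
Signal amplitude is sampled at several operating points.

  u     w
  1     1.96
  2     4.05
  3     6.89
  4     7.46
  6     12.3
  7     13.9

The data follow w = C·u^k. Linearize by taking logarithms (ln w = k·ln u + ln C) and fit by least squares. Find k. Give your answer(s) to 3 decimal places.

Let Y = ln w. Fitting Y = k·ln u + ln C by least squares:
Sums: Σln u = 6.9157, Σ(ln u)² = 10.6062, Σln w = 11.1528, Σln u·ln w = 15.4938.
Normal system: [[10.6062, 6.9157]; [6.9157, 6]]·[k, ln C]ᵀ = [15.4938, 11.1528]ᵀ.
Slope k = (n·Σln u·ln w − Σln u·Σln w)/(n·Σ(ln u)² − (Σln u)²) = (6·15.4938 − 6.9157·11.1528)/15.8099 = 1.00147; ln C = (Σln w − k·Σln u)/n = 0.70448.

k = 1.001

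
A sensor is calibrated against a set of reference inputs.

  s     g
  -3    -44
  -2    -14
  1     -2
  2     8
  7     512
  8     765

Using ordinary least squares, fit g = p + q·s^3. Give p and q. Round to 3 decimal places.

Sums needed: Σ1 = 6, Σs^3 = 829, Σs^3·s^3 = 380651.
Moment sums: Σg = 1225, Σs^3·g = 568658.
So XᵀX·[p, q]ᵀ = Xᵀg: [[6, 829]; [829, 380651]]·[p, q]ᵀ = [1225, 568658]ᵀ.
Δ = 6·380651 − 829² = 1596665.
p = (1225·380651 − 829·568658)/1596665 = -5120007/1596665; q = (6·568658 − 829·1225)/1596665 = 2396423/1596665.

p = -3.207, q = 1.501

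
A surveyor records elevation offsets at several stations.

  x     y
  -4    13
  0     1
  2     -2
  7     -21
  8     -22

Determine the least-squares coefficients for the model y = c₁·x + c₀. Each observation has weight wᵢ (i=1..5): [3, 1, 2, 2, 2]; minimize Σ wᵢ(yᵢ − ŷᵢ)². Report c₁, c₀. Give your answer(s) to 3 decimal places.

c₁ = -2.997, c₀ = 1.592

The normal equations are: 282·c₁ + 22·c₀ = -810;  22·c₁ + 10·c₀ = -50.
Eliminating c₀: 10·(row 1) − 22·(row 2) gives 2336·c₁ = 10·(-810) − 22·(-50) = -7000, so c₁ = -875/292.
Then c₀ = ((-50) − 22·(-875/292))/10 = 465/292.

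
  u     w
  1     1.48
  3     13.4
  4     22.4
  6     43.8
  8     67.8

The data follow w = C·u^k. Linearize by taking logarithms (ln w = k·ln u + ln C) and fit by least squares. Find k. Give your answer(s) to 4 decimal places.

Linearized form: ln w = k·ln u + ln C. From the 5 transformed points,
AᵀA = [[10.6632, 6.3561]; [6.3561, 5]], rhs = [22.7015, 14.0926]ᵀ  (here Σln u = 6.3561, Σ(ln u)² = 10.6632, Σln w = 14.0926, Σln u·ln w = 22.7015).
Δ = 10.6632·5 − (6.3561)² = 12.9161; k = (22.7015·5 − 6.3561·14.0926)/12.9161 = 1.85303, ln C = (10.6632·14.0926 − 6.3561·22.7015)/12.9161 = 0.46290.

k = 1.8530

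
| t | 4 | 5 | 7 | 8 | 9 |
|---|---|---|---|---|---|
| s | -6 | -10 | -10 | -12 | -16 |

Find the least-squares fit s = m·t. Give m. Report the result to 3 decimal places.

From the data, Σt·t = 235.
Right-hand side: Σt·s = -384.
So AᵀA·[m]ᵀ = Aᵀs: [[235]]·[m]ᵀ = [-384]ᵀ.
Hence m = -384 / 235 ≈ -1.63404.

m = -1.634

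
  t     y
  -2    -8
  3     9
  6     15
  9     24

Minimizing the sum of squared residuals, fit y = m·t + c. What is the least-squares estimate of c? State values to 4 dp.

The normal equations are: 130·m + 16·c = 349;  16·m + 4·c = 40.
Δ = 130·4 − 16² = 264.
m = (349·4 − 16·40)/264 = 63/22; c = (130·40 − 16·349)/264 = -16/11.

c = -1.4545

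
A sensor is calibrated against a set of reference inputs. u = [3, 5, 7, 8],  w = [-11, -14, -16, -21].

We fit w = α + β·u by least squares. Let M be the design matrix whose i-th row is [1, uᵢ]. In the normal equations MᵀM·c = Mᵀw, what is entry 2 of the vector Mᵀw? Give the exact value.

-383

Entry 2 ↔ basis u, so (Mᵀw)_{2} = Σᵢ (u)·wᵢ = (3)·(-11) + (5)·(-14) + (7)·(-16) + (8)·(-21) = -383.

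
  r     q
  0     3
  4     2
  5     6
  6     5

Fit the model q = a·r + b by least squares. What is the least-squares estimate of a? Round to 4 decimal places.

With design matrix A, AᵀA = [[77, 15]; [15, 4]] and Aᵀq = [68, 16]ᵀ.
Δ = 77·4 − 15² = 83.
a = (68·4 − 15·16)/83 = 32/83; b = (77·16 − 15·68)/83 = 212/83.

a = 0.3855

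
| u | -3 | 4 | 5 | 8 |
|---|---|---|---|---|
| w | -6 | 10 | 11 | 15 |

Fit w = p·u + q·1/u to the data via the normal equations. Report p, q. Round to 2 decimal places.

p = 1.89, q = 4.50

Sums needed: Σu·u = 114, Σu·1/u = 4, Σ1/u·1/u = 3301/14400.
For Aᵀw: Σu·w = 233, Σ1/u·w = 343/40.
Normal equations: [[114, 4]; [4, 3301/14400]]·[p, q]ᵀ = [233, 343/40]ᵀ.
Eliminating q: (3301/14400)·(row 1) − 4·(row 2) gives (24319/2400)·p = (3301/14400)·233 − 4·(343/40) = 275213/14400, so p = 275213/145914.
Then q = ((343/40) − 4·(275213/145914))/(3301/14400) = 109320/24319.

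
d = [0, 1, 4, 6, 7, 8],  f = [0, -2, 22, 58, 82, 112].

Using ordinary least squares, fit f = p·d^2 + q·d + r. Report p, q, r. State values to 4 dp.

p = 2.1373, q = -3.0976, r = -0.3755

From the data, Σd^2·d^2 = 8050, Σd^2·d = 1136, Σd^2 = 166, Σd·d = 166, Σd = 26, Σ1 = 6.
For Xᵀf: Σd^2·f = 13624, Σd·f = 1904, Σf = 272.
Inverting the 3×3 Gram matrix, [p, q, r]ᵀ = [1152/539, -8348/2695, -92/245]ᵀ.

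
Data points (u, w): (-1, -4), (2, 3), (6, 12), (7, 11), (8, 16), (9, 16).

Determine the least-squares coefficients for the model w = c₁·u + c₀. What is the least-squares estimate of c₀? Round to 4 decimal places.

From the data, Σu·u = 235, Σu = 31, Σ1 = 6.
And Σu·w = 431, Σw = 54.
Normal equations: [[235, 31]; [31, 6]]·[c₁, c₀]ᵀ = [431, 54]ᵀ.
det = 235·6 − 31² = 449.
c₁ = (431·6 − 31·54)/449 = 912/449; c₀ = (235·54 − 31·431)/449 = -671/449.

c₀ = -1.4944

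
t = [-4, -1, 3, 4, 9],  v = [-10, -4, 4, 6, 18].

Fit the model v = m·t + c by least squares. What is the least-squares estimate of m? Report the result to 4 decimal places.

m = 2.1377

Normal-equation sums: Σt·t = 123, Σt = 11, Σ1 = 5.
For Aᵀv: Σt·v = 242, Σv = 14.
AᵀA·[m, c]ᵀ = Aᵀv becomes [[123, 11]; [11, 5]]·[m, c]ᵀ = [242, 14]ᵀ.
det = 123·5 − 11² = 494.
m = (242·5 − 11·14)/494 = 528/247; c = (123·14 − 11·242)/494 = -470/247.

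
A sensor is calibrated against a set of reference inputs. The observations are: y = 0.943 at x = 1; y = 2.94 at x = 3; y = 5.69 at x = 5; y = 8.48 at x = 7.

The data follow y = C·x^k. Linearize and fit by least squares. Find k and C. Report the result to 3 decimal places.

Taking logs, ln y = k·ln x + ln C, so regress ln y on ln x.
Sums: Σln x = 4.6540, Σ(ln x)² = 7.5838, Σln y = 4.8961, Σln x·ln y = 8.1429.
Normal system: [[7.5838, 4.6540]; [4.6540, 4]]·[k, ln C]ᵀ = [8.1429, 4.8961]ᵀ.
Slope k = (n·Σln x·ln y − Σln x·Σln y)/(n·Σ(ln x)² − (Σln x)²) = (4·8.1429 − 4.6540·4.8961)/8.6759 = 1.12785; ln C = (Σln y − k·Σln x)/n = -0.08821, so C = exp(-0.08821) = 0.91557.

k = 1.128, C = 0.916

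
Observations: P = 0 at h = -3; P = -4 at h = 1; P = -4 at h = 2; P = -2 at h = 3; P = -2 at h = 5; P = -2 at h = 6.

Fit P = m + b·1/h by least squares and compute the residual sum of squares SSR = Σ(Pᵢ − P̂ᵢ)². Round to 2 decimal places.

Setting ∂/∂m … = 0 gives: 6·m + (28/15)·b = -14;  (28/15)·m + (77/50)·b = -37/5.
Eliminating b: (77/50)·(row 1) − (28/15)·(row 2) gives (259/45)·m = (77/50)·(-14) − (28/15)·(-37/5) = -581/75, so m = -249/185.
Then b = ((-37/5) − (28/15)·(-249/185))/(77/50) = -822/259.
Residuals: 373/1295, 673/1295, -1382/1295, 523/1295, -5/259, -162/1295; SSR = 2164/1295.

SSR = 1.67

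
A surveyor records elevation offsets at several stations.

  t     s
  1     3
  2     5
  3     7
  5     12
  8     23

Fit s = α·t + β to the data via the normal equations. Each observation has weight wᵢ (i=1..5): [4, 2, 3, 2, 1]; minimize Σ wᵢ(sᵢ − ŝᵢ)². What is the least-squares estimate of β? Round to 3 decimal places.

β = -0.319

Sums needed: Σwᵢ·t·t = 153, Σwᵢ·t = 35, Σwᵢ·1 = 12.
Right-hand side: Σwᵢ·t·s = 399, Σwᵢ·s = 90.
MᵀWM·[α, β]ᵀ = MᵀWs becomes [[153, 35]; [35, 12]]·[α, β]ᵀ = [399, 90]ᵀ.
Δ = 153·12 − 35² = 611.
α = (399·12 − 35·90)/611 = 126/47; β = (153·90 − 35·399)/611 = -15/47.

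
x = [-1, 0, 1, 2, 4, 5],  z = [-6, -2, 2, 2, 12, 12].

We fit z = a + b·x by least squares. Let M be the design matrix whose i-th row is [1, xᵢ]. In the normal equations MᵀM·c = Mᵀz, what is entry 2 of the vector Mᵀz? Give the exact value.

Entry 2 ↔ basis x, so (Mᵀz)_{2} = Σᵢ (x)·zᵢ = (-1)·(-6) + (0)·(-2) + (1)·(2) + (2)·(2) + (4)·(12) + (5)·(12) = 120.

120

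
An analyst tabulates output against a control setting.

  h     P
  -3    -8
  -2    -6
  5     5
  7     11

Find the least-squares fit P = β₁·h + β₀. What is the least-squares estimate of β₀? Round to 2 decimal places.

With design matrix A, AᵀA = [[87, 7]; [7, 4]] and AᵀP = [138, 2]ᵀ.
Determinant 87·4 − 7² = 299.
β₁ = (138·4 − 7·2)/299 = 538/299; β₀ = (87·2 − 7·138)/299 = -792/299.

β₀ = -2.65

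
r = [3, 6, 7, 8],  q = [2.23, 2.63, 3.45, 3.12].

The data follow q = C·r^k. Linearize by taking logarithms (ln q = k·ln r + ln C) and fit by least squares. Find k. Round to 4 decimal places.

k = 0.3900

Taking logs, ln q = k·ln r + ln C, so regress ln q on ln r.
Over the data: Σln r = 6.9157, Σ(ln r)² = 12.5280, Σln q = 4.1452, Σln r·ln q = 7.3895.
Normal system: [[12.5280, 6.9157]; [6.9157, 4]]·[k, ln C]ᵀ = [7.3895, 4.1452]ᵀ.
Δ = 12.5280·4 − (6.9157)² = 2.2847; k = (7.3895·4 − 6.9157·4.1452)/2.2847 = 0.39000, ln C = (12.5280·4.1452 − 6.9157·7.3895)/2.2847 = 0.36202.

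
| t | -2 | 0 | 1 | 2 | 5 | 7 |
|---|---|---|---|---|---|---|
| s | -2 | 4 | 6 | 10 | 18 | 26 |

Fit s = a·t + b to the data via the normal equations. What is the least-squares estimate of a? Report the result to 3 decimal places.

a = 3.058

With design matrix M, MᵀM = [[83, 13]; [13, 6]] and Mᵀs = [302, 62]ᵀ.
Eliminating b: 6·(row 1) − 13·(row 2) gives 329·a = 6·302 − 13·62 = 1006, so a = 1006/329.
Then b = (62 − 13·(1006/329))/6 = 1220/329.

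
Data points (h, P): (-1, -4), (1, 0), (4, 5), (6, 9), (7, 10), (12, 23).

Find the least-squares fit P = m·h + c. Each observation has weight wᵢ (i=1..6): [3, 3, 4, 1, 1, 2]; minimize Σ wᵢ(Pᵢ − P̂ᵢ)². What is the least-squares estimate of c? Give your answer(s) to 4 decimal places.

c = -2.4654

From the data, Σwᵢ·h·h = 443, Σwᵢ·h = 53, Σwᵢ·1 = 14.
Moment sums: Σwᵢ·h·P = 768, Σwᵢ·P = 73.
So XᵀWX·[m, c]ᵀ = XᵀWP: [[443, 53]; [53, 14]]·[m, c]ᵀ = [768, 73]ᵀ.
Determinant 443·14 − 53² = 3393.
m = (768·14 − 53·73)/3393 = 6883/3393; c = (443·73 − 53·768)/3393 = -8365/3393.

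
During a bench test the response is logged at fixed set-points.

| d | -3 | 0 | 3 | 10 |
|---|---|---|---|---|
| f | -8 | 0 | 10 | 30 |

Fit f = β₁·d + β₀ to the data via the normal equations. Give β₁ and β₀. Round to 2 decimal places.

Compute the Gram sums: Σd·d = 118, Σd = 10, Σ1 = 4.
For Aᵀf: Σd·f = 354, Σf = 32.
Eliminating β₀: 4·(row 1) − 10·(row 2) gives 372·β₁ = 4·354 − 10·32 = 1096, so β₁ = 274/93.
Then β₀ = (32 − 10·(274/93))/4 = 59/93.

β₁ = 2.95, β₀ = 0.63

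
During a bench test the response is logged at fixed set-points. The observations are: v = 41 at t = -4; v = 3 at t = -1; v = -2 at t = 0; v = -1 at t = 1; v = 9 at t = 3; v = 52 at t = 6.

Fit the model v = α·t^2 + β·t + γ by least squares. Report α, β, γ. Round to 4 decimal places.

From the data, Σt^2·t^2 = 1635, Σt^2·t = 179, Σt^2 = 63, Σt·t = 63, Σt = 5, Σ1 = 6.
Right-hand side: Σt^2·v = 2611, Σt·v = 171, Σv = 102.
So AᵀA·[α, β, γ]ᵀ = Aᵀv: [[1635, 179, 63]; [179, 63, 5]; [63, 5, 6]]·[α, β, γ]ᵀ = [2611, 171, 102]ᵀ.
Solving the 3×3 system (Gaussian elimination) gives α = 21743/11256, β = -10099/3752, γ = -5851/5628.

α = 1.9317, β = -2.6916, γ = -1.0396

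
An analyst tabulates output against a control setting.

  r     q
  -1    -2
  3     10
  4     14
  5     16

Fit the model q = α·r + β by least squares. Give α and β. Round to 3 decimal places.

From the data, Σr·r = 51, Σr = 11, Σ1 = 4.
Moment sums: Σr·q = 168, Σq = 38.
AᵀA·[α, β]ᵀ = Aᵀq becomes [[51, 11]; [11, 4]]·[α, β]ᵀ = [168, 38]ᵀ.
Determinant 51·4 − 11² = 83.
α = (168·4 − 11·38)/83 = 254/83; β = (51·38 − 11·168)/83 = 90/83.

α = 3.060, β = 1.084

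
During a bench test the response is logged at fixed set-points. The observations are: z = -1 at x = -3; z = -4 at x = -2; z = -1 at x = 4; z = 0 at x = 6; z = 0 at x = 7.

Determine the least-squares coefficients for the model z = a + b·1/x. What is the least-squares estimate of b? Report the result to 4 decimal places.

From the data, Σ1 = 5, Σ1/x = -23/84, Σ1/x·1/x = 3329/7056.
Moment sums: Σz = -6, Σ1/x·z = 25/12.
AᵀA·[a, b]ᵀ = Aᵀz becomes [[5, -23/84]; [-23/84, 3329/7056]]·[a, b]ᵀ = [-6, 25/12]ᵀ.
det = 5·(3329/7056) − (-23/84)² = 1343/588.
a = ((-6)·(3329/7056) − (-23/84)·(25/12))/(1343/588) = -15949/16116; b = (5·(25/12) − (-23/84)·(-6))/(1343/588) = 5159/1343.

b = 3.8414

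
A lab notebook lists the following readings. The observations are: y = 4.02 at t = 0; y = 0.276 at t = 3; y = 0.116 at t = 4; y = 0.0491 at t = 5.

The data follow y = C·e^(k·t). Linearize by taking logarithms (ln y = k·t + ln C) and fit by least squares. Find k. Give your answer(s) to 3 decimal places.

Taking logs, ln y = k·t + ln C, so regress ln y on t.
Sums: Σt = 12.0000, Σ(t)² = 50.0000, Σln y = -5.0641, Σt·ln y = -27.5482.
Normal system: [[50.0000, 12.0000]; [12.0000, 4]]·[k, ln C]ᵀ = [-27.5482, -5.0641]ᵀ.
Solving (det = 56.0000): k = -0.88256, ln C = 1.38164.

k = -0.883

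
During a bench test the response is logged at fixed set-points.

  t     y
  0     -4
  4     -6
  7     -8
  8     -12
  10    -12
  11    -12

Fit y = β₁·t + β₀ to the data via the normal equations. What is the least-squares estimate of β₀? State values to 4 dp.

Compute the Gram sums: Σt·t = 350, Σt = 40, Σ1 = 6.
For Mᵀy: Σt·y = -428, Σy = -54.
Δ = 350·6 − 40² = 500.
β₁ = ((-428)·6 − 40·(-54))/500 = -102/125; β₀ = (350·(-54) − 40·(-428))/500 = -89/25.

β₀ = -3.5600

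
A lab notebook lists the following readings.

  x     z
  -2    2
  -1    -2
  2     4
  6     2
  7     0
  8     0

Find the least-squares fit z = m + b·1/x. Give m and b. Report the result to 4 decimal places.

Compute the Gram sums: Σ1 = 6, Σ1/x = -95/168, Σ1/x·1/x = 44137/28224.
And Σz = 6, Σ1/x·z = 10/3.
AᵀA·[m, b]ᵀ = Aᵀz becomes [[6, -95/168]; [-95/168, 44137/28224]]·[m, b]ᵀ = [6, 10/3]ᵀ.
Δ = 6·(44137/28224) − (-95/168)² = 255797/28224.
m = (6·(44137/28224) − (-95/168)·(10/3))/(255797/28224) = 16738/13463; b = (6·(10/3) − (-95/168)·6)/(255797/28224) = 660240/255797.

m = 1.2433, b = 2.5811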